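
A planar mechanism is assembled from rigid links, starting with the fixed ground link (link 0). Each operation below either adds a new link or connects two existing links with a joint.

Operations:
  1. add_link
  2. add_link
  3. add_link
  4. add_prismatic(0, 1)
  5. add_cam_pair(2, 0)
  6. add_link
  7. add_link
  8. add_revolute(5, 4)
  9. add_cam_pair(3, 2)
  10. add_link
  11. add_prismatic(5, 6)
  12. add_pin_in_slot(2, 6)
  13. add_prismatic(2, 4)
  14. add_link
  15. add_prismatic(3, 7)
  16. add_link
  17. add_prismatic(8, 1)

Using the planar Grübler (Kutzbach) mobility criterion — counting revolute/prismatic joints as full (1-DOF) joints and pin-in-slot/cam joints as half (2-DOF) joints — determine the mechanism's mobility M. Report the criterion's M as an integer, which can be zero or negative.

M = 9

ground; <1,0,0>
#1 <2,0,0>
#2 <3,0,0>
#3 <4,0,0>
P:0↔1 J1 <4,1,0>
C:2↔0 J2 <4,1,1>
#4 <5,1,1>
#5 <6,1,1>
R:5↔4 J1 <6,2,1>
C:3↔2 J2 <6,2,2>
#6 <7,2,2>
P:5↔6 J1 <7,3,2>
PS:2↔6 J2 <7,3,3>
P:2↔4 J1 <7,4,3>
#7 <8,4,3>
P:3↔7 J1 <8,5,3>
#8 <9,5,3>
P:8↔1 J1 <9,6,3>
3×8 − 2×6 − 1×3 = 9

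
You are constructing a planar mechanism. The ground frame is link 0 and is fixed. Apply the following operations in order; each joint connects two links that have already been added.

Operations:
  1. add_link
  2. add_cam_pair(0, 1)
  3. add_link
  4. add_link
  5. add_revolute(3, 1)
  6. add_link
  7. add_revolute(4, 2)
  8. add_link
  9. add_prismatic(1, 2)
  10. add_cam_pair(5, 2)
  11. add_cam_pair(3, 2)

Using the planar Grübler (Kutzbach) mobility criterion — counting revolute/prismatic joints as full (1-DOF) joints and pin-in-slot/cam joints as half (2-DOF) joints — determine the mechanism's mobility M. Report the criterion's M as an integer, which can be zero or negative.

(L,J1,J2)=(1,0,0); link0 fixed
link1: (2,0,0)
C 0-1 [J2]: (2,0,1)
link2: (3,0,1)
link3: (4,0,1)
R 3-1 [J1]: (4,1,1)
link4: (5,1,1)
R 4-2 [J1]: (5,2,1)
link5: (6,2,1)
P 1-2 [J1]: (6,3,1)
C 5-2 [J2]: (6,3,2)
C 3-2 [J2]: (6,3,3)
Grübler: 3·5 − 2·3 − 3 = 6

M = 6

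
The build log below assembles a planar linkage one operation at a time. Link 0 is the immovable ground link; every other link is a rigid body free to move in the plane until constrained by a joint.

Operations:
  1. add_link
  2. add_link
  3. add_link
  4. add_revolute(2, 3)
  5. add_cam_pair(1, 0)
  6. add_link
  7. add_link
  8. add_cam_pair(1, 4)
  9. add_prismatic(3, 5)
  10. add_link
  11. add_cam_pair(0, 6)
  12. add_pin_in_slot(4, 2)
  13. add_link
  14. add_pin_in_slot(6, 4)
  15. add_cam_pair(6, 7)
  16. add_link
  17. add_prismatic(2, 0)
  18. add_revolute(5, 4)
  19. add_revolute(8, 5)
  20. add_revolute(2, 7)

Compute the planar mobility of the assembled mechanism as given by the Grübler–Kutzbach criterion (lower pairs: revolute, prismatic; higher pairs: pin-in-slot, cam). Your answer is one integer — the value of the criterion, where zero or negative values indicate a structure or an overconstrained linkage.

M = 6

[1;0;0] (link 0 is ground)
L+ [2;0;0]
L+ [3;0;0]
L+ [4;0;0]
R(2,3)∈J1 [4;1;0]
C(1,0)∈J2 [4;1;1]
L+ [5;1;1]
L+ [6;1;1]
C(1,4)∈J2 [6;1;2]
P(3,5)∈J1 [6;2;2]
L+ [7;2;2]
C(0,6)∈J2 [7;2;3]
PS(4,2)∈J2 [7;2;4]
L+ [8;2;4]
PS(6,4)∈J2 [8;2;5]
C(6,7)∈J2 [8;2;6]
L+ [9;2;6]
P(2,0)∈J1 [9;3;6]
R(5,4)∈J1 [9;4;6]
R(8,5)∈J1 [9;5;6]
R(2,7)∈J1 [9;6;6]
mobility = 24 − 12 − 6 = 6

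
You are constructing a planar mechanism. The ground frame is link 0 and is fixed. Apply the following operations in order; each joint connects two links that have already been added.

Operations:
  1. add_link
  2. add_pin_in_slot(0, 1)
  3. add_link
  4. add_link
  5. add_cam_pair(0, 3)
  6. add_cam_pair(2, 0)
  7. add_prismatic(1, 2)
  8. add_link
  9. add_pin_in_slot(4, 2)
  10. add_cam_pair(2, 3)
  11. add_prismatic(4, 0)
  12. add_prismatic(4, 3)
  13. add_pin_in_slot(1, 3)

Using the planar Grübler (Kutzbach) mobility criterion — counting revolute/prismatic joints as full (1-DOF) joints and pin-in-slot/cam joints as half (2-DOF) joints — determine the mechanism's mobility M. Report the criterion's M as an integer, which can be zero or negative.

(L,J1,J2)=(1,0,0); link0 fixed
link1: (2,0,0)
PS 0-1 [J2]: (2,0,1)
link2: (3,0,1)
link3: (4,0,1)
C 0-3 [J2]: (4,0,2)
C 2-0 [J2]: (4,0,3)
P 1-2 [J1]: (4,1,3)
link4: (5,1,3)
PS 4-2 [J2]: (5,1,4)
C 2-3 [J2]: (5,1,5)
P 4-0 [J1]: (5,2,5)
P 4-3 [J1]: (5,3,5)
PS 1-3 [J2]: (5,3,6)
Grübler: 3·4 − 2·3 − 6 = 0

M = 0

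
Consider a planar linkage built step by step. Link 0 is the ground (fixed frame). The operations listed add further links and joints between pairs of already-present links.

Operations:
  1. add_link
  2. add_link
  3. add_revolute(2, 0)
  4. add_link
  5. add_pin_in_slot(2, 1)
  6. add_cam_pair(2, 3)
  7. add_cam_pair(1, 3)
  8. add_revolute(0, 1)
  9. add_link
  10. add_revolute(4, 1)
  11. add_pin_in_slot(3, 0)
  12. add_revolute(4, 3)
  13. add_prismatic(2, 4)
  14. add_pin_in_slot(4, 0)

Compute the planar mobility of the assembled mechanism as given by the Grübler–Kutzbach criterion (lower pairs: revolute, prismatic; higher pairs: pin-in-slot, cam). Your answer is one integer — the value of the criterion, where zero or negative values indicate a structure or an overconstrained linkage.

ground; <1,0,0>
#1 <2,0,0>
#2 <3,0,0>
R:2↔0 J1 <3,1,0>
#3 <4,1,0>
PS:2↔1 J2 <4,1,1>
C:2↔3 J2 <4,1,2>
C:1↔3 J2 <4,1,3>
R:0↔1 J1 <4,2,3>
#4 <5,2,3>
R:4↔1 J1 <5,3,3>
PS:3↔0 J2 <5,3,4>
R:4↔3 J1 <5,4,4>
P:2↔4 J1 <5,5,4>
PS:4↔0 J2 <5,5,5>
3×4 − 2×5 − 1×5 = -3

M = -3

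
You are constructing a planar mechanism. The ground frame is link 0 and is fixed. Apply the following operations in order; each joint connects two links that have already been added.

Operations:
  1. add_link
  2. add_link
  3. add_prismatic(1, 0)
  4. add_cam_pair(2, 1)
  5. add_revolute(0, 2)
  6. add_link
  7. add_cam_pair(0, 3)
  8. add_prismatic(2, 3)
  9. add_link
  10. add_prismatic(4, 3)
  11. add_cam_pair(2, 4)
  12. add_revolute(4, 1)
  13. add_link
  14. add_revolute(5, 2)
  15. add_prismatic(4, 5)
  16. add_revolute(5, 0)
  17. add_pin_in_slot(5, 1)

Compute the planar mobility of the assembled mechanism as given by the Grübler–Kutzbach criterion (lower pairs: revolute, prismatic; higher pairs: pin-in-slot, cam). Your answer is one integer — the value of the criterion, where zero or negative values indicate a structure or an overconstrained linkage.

L=1 J1=0 J2=0
add link → L=2 J1=0 J2=0
add link → L=3 J1=0 J2=0
P@1,0 dof=1 J1 → L=3 J1=1 J2=0
C@2,1 dof=2 J2 → L=3 J1=1 J2=1
R@0,2 dof=1 J1 → L=3 J1=2 J2=1
add link → L=4 J1=2 J2=1
C@0,3 dof=2 J2 → L=4 J1=2 J2=2
P@2,3 dof=1 J1 → L=4 J1=3 J2=2
add link → L=5 J1=3 J2=2
P@4,3 dof=1 J1 → L=5 J1=4 J2=2
C@2,4 dof=2 J2 → L=5 J1=4 J2=3
R@4,1 dof=1 J1 → L=5 J1=5 J2=3
add link → L=6 J1=5 J2=3
R@5,2 dof=1 J1 → L=6 J1=6 J2=3
P@4,5 dof=1 J1 → L=6 J1=7 J2=3
R@5,0 dof=1 J1 → L=6 J1=8 J2=3
PS@5,1 dof=2 J2 → L=6 J1=8 J2=4
M=3(L−1)−2J1−J2=3·5−2·8−4=-5

M = -5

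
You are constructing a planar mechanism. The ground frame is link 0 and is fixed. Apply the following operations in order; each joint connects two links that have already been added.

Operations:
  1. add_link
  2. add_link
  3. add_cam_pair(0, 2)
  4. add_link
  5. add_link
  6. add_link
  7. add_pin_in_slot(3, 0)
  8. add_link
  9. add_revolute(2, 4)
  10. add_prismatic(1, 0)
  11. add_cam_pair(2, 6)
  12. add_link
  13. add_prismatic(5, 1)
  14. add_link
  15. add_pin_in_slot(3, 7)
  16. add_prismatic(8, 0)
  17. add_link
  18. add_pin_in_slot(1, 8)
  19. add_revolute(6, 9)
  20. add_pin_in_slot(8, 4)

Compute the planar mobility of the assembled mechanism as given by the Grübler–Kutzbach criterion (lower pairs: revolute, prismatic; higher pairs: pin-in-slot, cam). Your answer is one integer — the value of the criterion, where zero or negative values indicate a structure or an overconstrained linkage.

M = 11

ground; <1,0,0>
#1 <2,0,0>
#2 <3,0,0>
C:0↔2 J2 <3,0,1>
#3 <4,0,1>
#4 <5,0,1>
#5 <6,0,1>
PS:3↔0 J2 <6,0,2>
#6 <7,0,2>
R:2↔4 J1 <7,1,2>
P:1↔0 J1 <7,2,2>
C:2↔6 J2 <7,2,3>
#7 <8,2,3>
P:5↔1 J1 <8,3,3>
#8 <9,3,3>
PS:3↔7 J2 <9,3,4>
P:8↔0 J1 <9,4,4>
#9 <10,4,4>
PS:1↔8 J2 <10,4,5>
R:6↔9 J1 <10,5,5>
PS:8↔4 J2 <10,5,6>
3×9 − 2×5 − 1×6 = 11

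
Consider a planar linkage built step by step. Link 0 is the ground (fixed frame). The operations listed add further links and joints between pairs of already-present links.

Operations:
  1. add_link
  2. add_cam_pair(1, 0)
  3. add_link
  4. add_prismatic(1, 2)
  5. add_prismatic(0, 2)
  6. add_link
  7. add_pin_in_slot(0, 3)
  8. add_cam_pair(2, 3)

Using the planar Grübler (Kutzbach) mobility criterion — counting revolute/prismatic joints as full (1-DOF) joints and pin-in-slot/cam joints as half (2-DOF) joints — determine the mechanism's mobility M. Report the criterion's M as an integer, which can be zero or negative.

[1;0;0] (link 0 is ground)
L+ [2;0;0]
C(1,0)∈J2 [2;0;1]
L+ [3;0;1]
P(1,2)∈J1 [3;1;1]
P(0,2)∈J1 [3;2;1]
L+ [4;2;1]
PS(0,3)∈J2 [4;2;2]
C(2,3)∈J2 [4;2;3]
mobility = 9 − 4 − 3 = 2

M = 2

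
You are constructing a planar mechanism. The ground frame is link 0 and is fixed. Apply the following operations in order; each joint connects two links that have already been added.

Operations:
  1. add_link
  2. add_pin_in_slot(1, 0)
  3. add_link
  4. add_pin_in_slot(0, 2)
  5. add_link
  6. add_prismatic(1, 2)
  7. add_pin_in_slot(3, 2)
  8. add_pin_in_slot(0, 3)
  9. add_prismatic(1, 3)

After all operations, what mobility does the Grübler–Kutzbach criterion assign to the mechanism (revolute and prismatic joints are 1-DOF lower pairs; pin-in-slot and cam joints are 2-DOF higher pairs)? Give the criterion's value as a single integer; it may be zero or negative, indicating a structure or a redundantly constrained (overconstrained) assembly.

M = 1

(L,J1,J2)=(1,0,0); link0 fixed
link1: (2,0,0)
PS 1-0 [J2]: (2,0,1)
link2: (3,0,1)
PS 0-2 [J2]: (3,0,2)
link3: (4,0,2)
P 1-2 [J1]: (4,1,2)
PS 3-2 [J2]: (4,1,3)
PS 0-3 [J2]: (4,1,4)
P 1-3 [J1]: (4,2,4)
Grübler: 3·3 − 2·2 − 4 = 1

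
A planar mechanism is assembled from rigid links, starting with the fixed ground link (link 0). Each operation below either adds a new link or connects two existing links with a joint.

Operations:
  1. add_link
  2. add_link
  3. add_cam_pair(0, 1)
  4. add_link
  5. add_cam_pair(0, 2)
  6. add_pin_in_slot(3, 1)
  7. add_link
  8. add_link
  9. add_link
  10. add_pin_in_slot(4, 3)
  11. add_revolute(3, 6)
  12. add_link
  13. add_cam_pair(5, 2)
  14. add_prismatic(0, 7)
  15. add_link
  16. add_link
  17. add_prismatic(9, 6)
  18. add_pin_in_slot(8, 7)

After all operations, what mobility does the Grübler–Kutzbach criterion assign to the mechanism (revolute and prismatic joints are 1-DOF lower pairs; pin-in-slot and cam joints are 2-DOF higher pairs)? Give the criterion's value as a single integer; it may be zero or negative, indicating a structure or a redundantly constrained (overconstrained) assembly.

M = 15

(L,J1,J2)=(1,0,0); link0 fixed
link1: (2,0,0)
link2: (3,0,0)
C 0-1 [J2]: (3,0,1)
link3: (4,0,1)
C 0-2 [J2]: (4,0,2)
PS 3-1 [J2]: (4,0,3)
link4: (5,0,3)
link5: (6,0,3)
link6: (7,0,3)
PS 4-3 [J2]: (7,0,4)
R 3-6 [J1]: (7,1,4)
link7: (8,1,4)
C 5-2 [J2]: (8,1,5)
P 0-7 [J1]: (8,2,5)
link8: (9,2,5)
link9: (10,2,5)
P 9-6 [J1]: (10,3,5)
PS 8-7 [J2]: (10,3,6)
Grübler: 3·9 − 2·3 − 6 = 15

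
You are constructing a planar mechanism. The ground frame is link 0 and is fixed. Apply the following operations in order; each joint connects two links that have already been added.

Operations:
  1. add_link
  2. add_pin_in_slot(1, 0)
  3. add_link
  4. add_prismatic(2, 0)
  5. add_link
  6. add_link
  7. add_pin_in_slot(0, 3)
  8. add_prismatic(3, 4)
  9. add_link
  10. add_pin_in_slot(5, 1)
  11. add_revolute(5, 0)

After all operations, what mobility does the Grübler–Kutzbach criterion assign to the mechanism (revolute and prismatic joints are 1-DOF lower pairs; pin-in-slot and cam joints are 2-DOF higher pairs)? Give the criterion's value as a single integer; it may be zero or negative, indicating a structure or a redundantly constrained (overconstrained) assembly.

M = 6

link 0 = ground. State L|J1|J2 = 1|0|0
+link1  2|0|0
PS(1,0) f=2→J2  2|0|1
+link2  3|0|1
P(2,0) f=1→J1  3|1|1
+link3  4|1|1
+link4  5|1|1
PS(0,3) f=2→J2  5|1|2
P(3,4) f=1→J1  5|2|2
+link5  6|2|2
PS(5,1) f=2→J2  6|2|3
R(5,0) f=1→J1  6|3|3
M = 3(6−1)−2·3−3 = 15−6−3 = 6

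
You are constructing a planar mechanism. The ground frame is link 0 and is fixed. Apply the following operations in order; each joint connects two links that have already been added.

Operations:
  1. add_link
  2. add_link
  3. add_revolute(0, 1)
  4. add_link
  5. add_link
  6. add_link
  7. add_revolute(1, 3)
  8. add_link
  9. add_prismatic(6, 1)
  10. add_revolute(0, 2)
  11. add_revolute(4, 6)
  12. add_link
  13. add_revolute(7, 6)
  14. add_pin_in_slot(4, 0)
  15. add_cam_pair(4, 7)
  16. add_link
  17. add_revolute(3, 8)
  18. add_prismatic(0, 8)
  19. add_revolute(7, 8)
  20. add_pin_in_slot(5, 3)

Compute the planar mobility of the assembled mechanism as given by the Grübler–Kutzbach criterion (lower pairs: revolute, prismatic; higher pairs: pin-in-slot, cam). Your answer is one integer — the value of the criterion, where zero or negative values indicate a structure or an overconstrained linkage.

ground; <1,0,0>
#1 <2,0,0>
#2 <3,0,0>
R:0↔1 J1 <3,1,0>
#3 <4,1,0>
#4 <5,1,0>
#5 <6,1,0>
R:1↔3 J1 <6,2,0>
#6 <7,2,0>
P:6↔1 J1 <7,3,0>
R:0↔2 J1 <7,4,0>
R:4↔6 J1 <7,5,0>
#7 <8,5,0>
R:7↔6 J1 <8,6,0>
PS:4↔0 J2 <8,6,1>
C:4↔7 J2 <8,6,2>
#8 <9,6,2>
R:3↔8 J1 <9,7,2>
P:0↔8 J1 <9,8,2>
R:7↔8 J1 <9,9,2>
PS:5↔3 J2 <9,9,3>
3×8 − 2×9 − 1×3 = 3

M = 3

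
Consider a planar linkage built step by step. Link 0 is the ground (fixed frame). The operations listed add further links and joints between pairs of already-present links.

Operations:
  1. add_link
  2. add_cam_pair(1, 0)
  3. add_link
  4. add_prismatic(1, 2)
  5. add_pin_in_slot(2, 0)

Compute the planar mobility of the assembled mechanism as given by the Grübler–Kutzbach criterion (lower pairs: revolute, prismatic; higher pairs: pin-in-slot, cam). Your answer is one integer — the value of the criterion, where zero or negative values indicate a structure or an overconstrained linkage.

M = 2

link 0 = ground. State L|J1|J2 = 1|0|0
+link1  2|0|0
C(1,0) f=2→J2  2|0|1
+link2  3|0|1
P(1,2) f=1→J1  3|1|1
PS(2,0) f=2→J2  3|1|2
M = 3(3−1)−2·1−2 = 6−2−2 = 2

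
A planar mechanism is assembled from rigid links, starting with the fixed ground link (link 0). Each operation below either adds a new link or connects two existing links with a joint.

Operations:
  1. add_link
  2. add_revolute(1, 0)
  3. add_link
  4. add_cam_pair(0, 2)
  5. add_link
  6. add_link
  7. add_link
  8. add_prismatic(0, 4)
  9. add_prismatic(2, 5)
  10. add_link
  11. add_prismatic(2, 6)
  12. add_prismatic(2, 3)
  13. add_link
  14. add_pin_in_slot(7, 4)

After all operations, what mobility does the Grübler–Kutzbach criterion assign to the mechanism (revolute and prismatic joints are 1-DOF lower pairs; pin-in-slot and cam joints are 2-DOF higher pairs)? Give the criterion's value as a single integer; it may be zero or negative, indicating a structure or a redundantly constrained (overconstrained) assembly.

(L,J1,J2)=(1,0,0); link0 fixed
link1: (2,0,0)
R 1-0 [J1]: (2,1,0)
link2: (3,1,0)
C 0-2 [J2]: (3,1,1)
link3: (4,1,1)
link4: (5,1,1)
link5: (6,1,1)
P 0-4 [J1]: (6,2,1)
P 2-5 [J1]: (6,3,1)
link6: (7,3,1)
P 2-6 [J1]: (7,4,1)
P 2-3 [J1]: (7,5,1)
link7: (8,5,1)
PS 7-4 [J2]: (8,5,2)
Grübler: 3·7 − 2·5 − 2 = 9

M = 9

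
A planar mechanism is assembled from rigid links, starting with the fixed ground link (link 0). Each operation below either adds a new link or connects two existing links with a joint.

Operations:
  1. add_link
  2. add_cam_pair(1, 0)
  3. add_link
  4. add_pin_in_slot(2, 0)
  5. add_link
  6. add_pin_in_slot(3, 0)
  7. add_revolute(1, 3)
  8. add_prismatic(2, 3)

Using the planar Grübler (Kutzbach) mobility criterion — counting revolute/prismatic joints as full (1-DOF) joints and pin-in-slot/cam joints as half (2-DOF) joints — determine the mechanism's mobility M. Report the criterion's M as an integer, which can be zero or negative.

link 0 = ground. State L|J1|J2 = 1|0|0
+link1  2|0|0
C(1,0) f=2→J2  2|0|1
+link2  3|0|1
PS(2,0) f=2→J2  3|0|2
+link3  4|0|2
PS(3,0) f=2→J2  4|0|3
R(1,3) f=1→J1  4|1|3
P(2,3) f=1→J1  4|2|3
M = 3(4−1)−2·2−3 = 9−4−3 = 2

M = 2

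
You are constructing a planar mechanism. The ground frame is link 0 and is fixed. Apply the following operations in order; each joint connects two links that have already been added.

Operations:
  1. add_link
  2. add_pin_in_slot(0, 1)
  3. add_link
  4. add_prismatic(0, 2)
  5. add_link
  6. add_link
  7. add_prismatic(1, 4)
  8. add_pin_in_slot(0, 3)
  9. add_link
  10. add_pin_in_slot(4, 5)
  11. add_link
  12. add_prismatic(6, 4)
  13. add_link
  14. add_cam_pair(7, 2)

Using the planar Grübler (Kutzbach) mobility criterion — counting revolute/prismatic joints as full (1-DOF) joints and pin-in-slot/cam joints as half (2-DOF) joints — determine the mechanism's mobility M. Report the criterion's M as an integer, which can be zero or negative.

M = 11

(L,J1,J2)=(1,0,0); link0 fixed
link1: (2,0,0)
PS 0-1 [J2]: (2,0,1)
link2: (3,0,1)
P 0-2 [J1]: (3,1,1)
link3: (4,1,1)
link4: (5,1,1)
P 1-4 [J1]: (5,2,1)
PS 0-3 [J2]: (5,2,2)
link5: (6,2,2)
PS 4-5 [J2]: (6,2,3)
link6: (7,2,3)
P 6-4 [J1]: (7,3,3)
link7: (8,3,3)
C 7-2 [J2]: (8,3,4)
Grübler: 3·7 − 2·3 − 4 = 11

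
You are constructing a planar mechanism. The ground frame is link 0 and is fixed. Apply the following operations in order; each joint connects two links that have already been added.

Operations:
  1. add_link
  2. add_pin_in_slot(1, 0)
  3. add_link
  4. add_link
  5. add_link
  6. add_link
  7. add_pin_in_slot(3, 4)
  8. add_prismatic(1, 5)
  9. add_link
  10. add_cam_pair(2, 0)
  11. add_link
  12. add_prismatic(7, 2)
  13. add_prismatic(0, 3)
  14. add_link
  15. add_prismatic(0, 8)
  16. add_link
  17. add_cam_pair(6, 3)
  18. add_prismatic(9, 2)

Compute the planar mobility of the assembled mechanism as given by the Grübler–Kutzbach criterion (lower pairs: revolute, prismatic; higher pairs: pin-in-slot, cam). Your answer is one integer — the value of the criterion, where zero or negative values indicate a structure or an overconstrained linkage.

[1;0;0] (link 0 is ground)
L+ [2;0;0]
PS(1,0)∈J2 [2;0;1]
L+ [3;0;1]
L+ [4;0;1]
L+ [5;0;1]
L+ [6;0;1]
PS(3,4)∈J2 [6;0;2]
P(1,5)∈J1 [6;1;2]
L+ [7;1;2]
C(2,0)∈J2 [7;1;3]
L+ [8;1;3]
P(7,2)∈J1 [8;2;3]
P(0,3)∈J1 [8;3;3]
L+ [9;3;3]
P(0,8)∈J1 [9;4;3]
L+ [10;4;3]
C(6,3)∈J2 [10;4;4]
P(9,2)∈J1 [10;5;4]
mobility = 27 − 10 − 4 = 13

M = 13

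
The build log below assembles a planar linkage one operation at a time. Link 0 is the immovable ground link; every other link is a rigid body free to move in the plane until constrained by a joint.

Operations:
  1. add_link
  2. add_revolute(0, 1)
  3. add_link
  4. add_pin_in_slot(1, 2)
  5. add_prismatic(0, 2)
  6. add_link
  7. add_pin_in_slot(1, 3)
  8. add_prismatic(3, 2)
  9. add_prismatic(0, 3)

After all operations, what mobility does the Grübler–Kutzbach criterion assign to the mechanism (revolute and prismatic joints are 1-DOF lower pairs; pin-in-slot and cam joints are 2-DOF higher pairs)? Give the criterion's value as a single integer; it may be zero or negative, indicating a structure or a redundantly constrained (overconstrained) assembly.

ground; <1,0,0>
#1 <2,0,0>
R:0↔1 J1 <2,1,0>
#2 <3,1,0>
PS:1↔2 J2 <3,1,1>
P:0↔2 J1 <3,2,1>
#3 <4,2,1>
PS:1↔3 J2 <4,2,2>
P:3↔2 J1 <4,3,2>
P:0↔3 J1 <4,4,2>
3×3 − 2×4 − 1×2 = -1

M = -1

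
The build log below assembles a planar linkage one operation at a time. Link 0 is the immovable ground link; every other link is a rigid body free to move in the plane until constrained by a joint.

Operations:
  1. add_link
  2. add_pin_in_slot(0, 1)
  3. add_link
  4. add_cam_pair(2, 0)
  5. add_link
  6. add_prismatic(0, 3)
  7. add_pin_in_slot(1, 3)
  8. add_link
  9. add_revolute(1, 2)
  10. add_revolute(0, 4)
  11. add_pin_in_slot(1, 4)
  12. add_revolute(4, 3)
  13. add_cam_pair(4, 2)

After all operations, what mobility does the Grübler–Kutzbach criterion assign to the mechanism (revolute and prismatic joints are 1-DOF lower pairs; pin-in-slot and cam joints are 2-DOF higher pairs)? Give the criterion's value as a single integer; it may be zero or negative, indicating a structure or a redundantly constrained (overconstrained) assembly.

M = -1

(L,J1,J2)=(1,0,0); link0 fixed
link1: (2,0,0)
PS 0-1 [J2]: (2,0,1)
link2: (3,0,1)
C 2-0 [J2]: (3,0,2)
link3: (4,0,2)
P 0-3 [J1]: (4,1,2)
PS 1-3 [J2]: (4,1,3)
link4: (5,1,3)
R 1-2 [J1]: (5,2,3)
R 0-4 [J1]: (5,3,3)
PS 1-4 [J2]: (5,3,4)
R 4-3 [J1]: (5,4,4)
C 4-2 [J2]: (5,4,5)
Grübler: 3·4 − 2·4 − 5 = -1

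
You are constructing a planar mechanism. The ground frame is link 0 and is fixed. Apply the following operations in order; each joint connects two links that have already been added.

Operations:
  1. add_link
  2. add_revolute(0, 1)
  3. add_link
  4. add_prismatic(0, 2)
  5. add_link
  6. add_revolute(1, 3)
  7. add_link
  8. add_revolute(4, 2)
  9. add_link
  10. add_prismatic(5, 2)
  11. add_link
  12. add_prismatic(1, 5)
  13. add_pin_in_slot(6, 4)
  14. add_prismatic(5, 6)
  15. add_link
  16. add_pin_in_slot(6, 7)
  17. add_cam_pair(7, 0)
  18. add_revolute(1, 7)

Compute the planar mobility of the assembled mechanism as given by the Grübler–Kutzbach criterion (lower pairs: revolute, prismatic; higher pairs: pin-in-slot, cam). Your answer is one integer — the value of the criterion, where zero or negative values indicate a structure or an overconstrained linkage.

M = 2

L=1 J1=0 J2=0
add link → L=2 J1=0 J2=0
R@0,1 dof=1 J1 → L=2 J1=1 J2=0
add link → L=3 J1=1 J2=0
P@0,2 dof=1 J1 → L=3 J1=2 J2=0
add link → L=4 J1=2 J2=0
R@1,3 dof=1 J1 → L=4 J1=3 J2=0
add link → L=5 J1=3 J2=0
R@4,2 dof=1 J1 → L=5 J1=4 J2=0
add link → L=6 J1=4 J2=0
P@5,2 dof=1 J1 → L=6 J1=5 J2=0
add link → L=7 J1=5 J2=0
P@1,5 dof=1 J1 → L=7 J1=6 J2=0
PS@6,4 dof=2 J2 → L=7 J1=6 J2=1
P@5,6 dof=1 J1 → L=7 J1=7 J2=1
add link → L=8 J1=7 J2=1
PS@6,7 dof=2 J2 → L=8 J1=7 J2=2
C@7,0 dof=2 J2 → L=8 J1=7 J2=3
R@1,7 dof=1 J1 → L=8 J1=8 J2=3
M=3(L−1)−2J1−J2=3·7−2·8−3=2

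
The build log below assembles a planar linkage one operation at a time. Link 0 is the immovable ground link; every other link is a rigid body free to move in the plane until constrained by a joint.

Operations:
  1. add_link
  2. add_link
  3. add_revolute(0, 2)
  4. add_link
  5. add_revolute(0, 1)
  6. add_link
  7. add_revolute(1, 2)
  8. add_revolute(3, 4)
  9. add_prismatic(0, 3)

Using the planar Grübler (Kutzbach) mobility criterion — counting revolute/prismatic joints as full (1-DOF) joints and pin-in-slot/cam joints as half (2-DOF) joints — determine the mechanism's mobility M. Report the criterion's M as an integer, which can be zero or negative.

L=1 J1=0 J2=0
add link → L=2 J1=0 J2=0
add link → L=3 J1=0 J2=0
R@0,2 dof=1 J1 → L=3 J1=1 J2=0
add link → L=4 J1=1 J2=0
R@0,1 dof=1 J1 → L=4 J1=2 J2=0
add link → L=5 J1=2 J2=0
R@1,2 dof=1 J1 → L=5 J1=3 J2=0
R@3,4 dof=1 J1 → L=5 J1=4 J2=0
P@0,3 dof=1 J1 → L=5 J1=5 J2=0
M=3(L−1)−2J1−J2=3·4−2·5−0=2

M = 2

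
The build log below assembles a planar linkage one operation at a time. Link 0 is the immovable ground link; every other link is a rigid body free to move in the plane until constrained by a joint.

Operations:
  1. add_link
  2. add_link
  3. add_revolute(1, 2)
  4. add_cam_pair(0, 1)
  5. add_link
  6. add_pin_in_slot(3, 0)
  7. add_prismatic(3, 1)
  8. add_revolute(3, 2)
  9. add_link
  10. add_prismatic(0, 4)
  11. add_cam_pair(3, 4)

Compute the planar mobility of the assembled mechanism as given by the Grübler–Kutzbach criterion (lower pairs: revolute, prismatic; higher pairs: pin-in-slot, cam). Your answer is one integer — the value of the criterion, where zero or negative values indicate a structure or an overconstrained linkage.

M = 1

ground; <1,0,0>
#1 <2,0,0>
#2 <3,0,0>
R:1↔2 J1 <3,1,0>
C:0↔1 J2 <3,1,1>
#3 <4,1,1>
PS:3↔0 J2 <4,1,2>
P:3↔1 J1 <4,2,2>
R:3↔2 J1 <4,3,2>
#4 <5,3,2>
P:0↔4 J1 <5,4,2>
C:3↔4 J2 <5,4,3>
3×4 − 2×4 − 1×3 = 1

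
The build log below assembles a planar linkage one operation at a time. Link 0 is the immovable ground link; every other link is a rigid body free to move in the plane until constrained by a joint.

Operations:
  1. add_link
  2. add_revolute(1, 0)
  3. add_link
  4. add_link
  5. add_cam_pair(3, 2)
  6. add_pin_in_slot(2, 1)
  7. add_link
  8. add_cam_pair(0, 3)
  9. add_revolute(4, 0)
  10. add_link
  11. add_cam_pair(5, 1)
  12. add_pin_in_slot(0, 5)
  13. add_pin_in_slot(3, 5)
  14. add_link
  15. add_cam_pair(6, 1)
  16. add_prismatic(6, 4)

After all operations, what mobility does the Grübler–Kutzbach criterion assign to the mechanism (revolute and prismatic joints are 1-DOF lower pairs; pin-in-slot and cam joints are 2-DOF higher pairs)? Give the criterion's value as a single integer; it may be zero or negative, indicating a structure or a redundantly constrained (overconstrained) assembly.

M = 5

L=1 J1=0 J2=0
add link → L=2 J1=0 J2=0
R@1,0 dof=1 J1 → L=2 J1=1 J2=0
add link → L=3 J1=1 J2=0
add link → L=4 J1=1 J2=0
C@3,2 dof=2 J2 → L=4 J1=1 J2=1
PS@2,1 dof=2 J2 → L=4 J1=1 J2=2
add link → L=5 J1=1 J2=2
C@0,3 dof=2 J2 → L=5 J1=1 J2=3
R@4,0 dof=1 J1 → L=5 J1=2 J2=3
add link → L=6 J1=2 J2=3
C@5,1 dof=2 J2 → L=6 J1=2 J2=4
PS@0,5 dof=2 J2 → L=6 J1=2 J2=5
PS@3,5 dof=2 J2 → L=6 J1=2 J2=6
add link → L=7 J1=2 J2=6
C@6,1 dof=2 J2 → L=7 J1=2 J2=7
P@6,4 dof=1 J1 → L=7 J1=3 J2=7
M=3(L−1)−2J1−J2=3·6−2·3−7=5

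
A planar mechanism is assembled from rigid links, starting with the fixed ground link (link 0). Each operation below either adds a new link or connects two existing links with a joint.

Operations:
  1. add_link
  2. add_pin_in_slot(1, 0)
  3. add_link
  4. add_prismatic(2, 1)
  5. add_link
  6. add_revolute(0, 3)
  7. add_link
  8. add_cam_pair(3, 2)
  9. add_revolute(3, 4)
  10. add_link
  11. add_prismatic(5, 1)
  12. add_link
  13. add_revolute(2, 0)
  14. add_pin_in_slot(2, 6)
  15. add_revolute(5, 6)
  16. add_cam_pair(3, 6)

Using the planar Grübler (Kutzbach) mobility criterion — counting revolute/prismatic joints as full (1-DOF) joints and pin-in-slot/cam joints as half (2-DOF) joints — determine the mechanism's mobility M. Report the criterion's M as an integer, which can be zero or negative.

M = 2

link 0 = ground. State L|J1|J2 = 1|0|0
+link1  2|0|0
PS(1,0) f=2→J2  2|0|1
+link2  3|0|1
P(2,1) f=1→J1  3|1|1
+link3  4|1|1
R(0,3) f=1→J1  4|2|1
+link4  5|2|1
C(3,2) f=2→J2  5|2|2
R(3,4) f=1→J1  5|3|2
+link5  6|3|2
P(5,1) f=1→J1  6|4|2
+link6  7|4|2
R(2,0) f=1→J1  7|5|2
PS(2,6) f=2→J2  7|5|3
R(5,6) f=1→J1  7|6|3
C(3,6) f=2→J2  7|6|4
M = 3(7−1)−2·6−4 = 18−12−4 = 2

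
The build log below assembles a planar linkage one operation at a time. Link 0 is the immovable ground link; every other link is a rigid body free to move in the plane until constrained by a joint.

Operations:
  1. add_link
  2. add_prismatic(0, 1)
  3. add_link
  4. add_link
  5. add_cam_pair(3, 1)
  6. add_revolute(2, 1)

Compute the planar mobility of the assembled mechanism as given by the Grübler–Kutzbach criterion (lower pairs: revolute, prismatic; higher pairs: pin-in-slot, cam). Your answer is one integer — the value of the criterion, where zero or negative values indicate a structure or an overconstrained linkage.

M = 4

(L,J1,J2)=(1,0,0); link0 fixed
link1: (2,0,0)
P 0-1 [J1]: (2,1,0)
link2: (3,1,0)
link3: (4,1,0)
C 3-1 [J2]: (4,1,1)
R 2-1 [J1]: (4,2,1)
Grübler: 3·3 − 2·2 − 1 = 4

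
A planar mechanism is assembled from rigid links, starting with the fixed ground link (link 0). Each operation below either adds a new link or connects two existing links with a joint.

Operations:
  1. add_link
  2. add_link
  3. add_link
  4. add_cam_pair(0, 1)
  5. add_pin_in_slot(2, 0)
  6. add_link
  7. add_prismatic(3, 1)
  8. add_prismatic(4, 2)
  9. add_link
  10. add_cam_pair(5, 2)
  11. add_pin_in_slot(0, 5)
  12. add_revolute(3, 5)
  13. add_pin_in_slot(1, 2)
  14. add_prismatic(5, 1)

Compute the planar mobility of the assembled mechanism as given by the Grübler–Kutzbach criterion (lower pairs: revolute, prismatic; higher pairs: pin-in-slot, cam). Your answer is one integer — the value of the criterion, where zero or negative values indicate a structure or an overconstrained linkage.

link 0 = ground. State L|J1|J2 = 1|0|0
+link1  2|0|0
+link2  3|0|0
+link3  4|0|0
C(0,1) f=2→J2  4|0|1
PS(2,0) f=2→J2  4|0|2
+link4  5|0|2
P(3,1) f=1→J1  5|1|2
P(4,2) f=1→J1  5|2|2
+link5  6|2|2
C(5,2) f=2→J2  6|2|3
PS(0,5) f=2→J2  6|2|4
R(3,5) f=1→J1  6|3|4
PS(1,2) f=2→J2  6|3|5
P(5,1) f=1→J1  6|4|5
M = 3(6−1)−2·4−5 = 15−8−5 = 2

M = 2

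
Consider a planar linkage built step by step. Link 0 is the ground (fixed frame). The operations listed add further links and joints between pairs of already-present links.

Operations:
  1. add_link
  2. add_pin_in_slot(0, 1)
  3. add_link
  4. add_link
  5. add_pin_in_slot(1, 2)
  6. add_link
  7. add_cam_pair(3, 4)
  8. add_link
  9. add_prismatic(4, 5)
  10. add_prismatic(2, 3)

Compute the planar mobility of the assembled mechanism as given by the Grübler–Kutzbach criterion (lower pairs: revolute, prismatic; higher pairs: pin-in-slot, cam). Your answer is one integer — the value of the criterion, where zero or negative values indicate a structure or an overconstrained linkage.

M = 8

ground; <1,0,0>
#1 <2,0,0>
PS:0↔1 J2 <2,0,1>
#2 <3,0,1>
#3 <4,0,1>
PS:1↔2 J2 <4,0,2>
#4 <5,0,2>
C:3↔4 J2 <5,0,3>
#5 <6,0,3>
P:4↔5 J1 <6,1,3>
P:2↔3 J1 <6,2,3>
3×5 − 2×2 − 1×3 = 8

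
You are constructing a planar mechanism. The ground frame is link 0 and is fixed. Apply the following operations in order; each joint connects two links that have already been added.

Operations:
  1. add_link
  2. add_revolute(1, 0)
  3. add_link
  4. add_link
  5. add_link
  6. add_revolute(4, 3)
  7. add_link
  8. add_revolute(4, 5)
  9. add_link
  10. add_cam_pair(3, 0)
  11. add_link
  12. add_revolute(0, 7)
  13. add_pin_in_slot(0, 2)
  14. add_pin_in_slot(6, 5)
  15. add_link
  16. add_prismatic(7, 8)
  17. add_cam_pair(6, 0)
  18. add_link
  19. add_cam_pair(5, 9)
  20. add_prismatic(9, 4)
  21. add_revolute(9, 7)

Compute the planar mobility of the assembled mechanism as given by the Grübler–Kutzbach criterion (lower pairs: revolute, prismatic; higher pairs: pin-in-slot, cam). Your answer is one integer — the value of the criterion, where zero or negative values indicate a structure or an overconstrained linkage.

M = 8

link 0 = ground. State L|J1|J2 = 1|0|0
+link1  2|0|0
R(1,0) f=1→J1  2|1|0
+link2  3|1|0
+link3  4|1|0
+link4  5|1|0
R(4,3) f=1→J1  5|2|0
+link5  6|2|0
R(4,5) f=1→J1  6|3|0
+link6  7|3|0
C(3,0) f=2→J2  7|3|1
+link7  8|3|1
R(0,7) f=1→J1  8|4|1
PS(0,2) f=2→J2  8|4|2
PS(6,5) f=2→J2  8|4|3
+link8  9|4|3
P(7,8) f=1→J1  9|5|3
C(6,0) f=2→J2  9|5|4
+link9  10|5|4
C(5,9) f=2→J2  10|5|5
P(9,4) f=1→J1  10|6|5
R(9,7) f=1→J1  10|7|5
M = 3(10−1)−2·7−5 = 27−14−5 = 8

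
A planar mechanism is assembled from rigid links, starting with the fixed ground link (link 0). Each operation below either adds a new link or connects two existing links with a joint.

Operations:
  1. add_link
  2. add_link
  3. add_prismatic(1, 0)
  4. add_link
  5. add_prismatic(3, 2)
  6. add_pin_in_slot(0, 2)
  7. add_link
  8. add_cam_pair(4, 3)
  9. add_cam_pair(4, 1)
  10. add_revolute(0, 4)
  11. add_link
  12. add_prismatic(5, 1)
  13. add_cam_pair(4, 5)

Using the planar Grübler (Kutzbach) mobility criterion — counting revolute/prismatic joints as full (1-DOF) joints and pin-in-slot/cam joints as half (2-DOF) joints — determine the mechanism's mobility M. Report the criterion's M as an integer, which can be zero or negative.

M = 3

[1;0;0] (link 0 is ground)
L+ [2;0;0]
L+ [3;0;0]
P(1,0)∈J1 [3;1;0]
L+ [4;1;0]
P(3,2)∈J1 [4;2;0]
PS(0,2)∈J2 [4;2;1]
L+ [5;2;1]
C(4,3)∈J2 [5;2;2]
C(4,1)∈J2 [5;2;3]
R(0,4)∈J1 [5;3;3]
L+ [6;3;3]
P(5,1)∈J1 [6;4;3]
C(4,5)∈J2 [6;4;4]
mobility = 15 − 8 − 4 = 3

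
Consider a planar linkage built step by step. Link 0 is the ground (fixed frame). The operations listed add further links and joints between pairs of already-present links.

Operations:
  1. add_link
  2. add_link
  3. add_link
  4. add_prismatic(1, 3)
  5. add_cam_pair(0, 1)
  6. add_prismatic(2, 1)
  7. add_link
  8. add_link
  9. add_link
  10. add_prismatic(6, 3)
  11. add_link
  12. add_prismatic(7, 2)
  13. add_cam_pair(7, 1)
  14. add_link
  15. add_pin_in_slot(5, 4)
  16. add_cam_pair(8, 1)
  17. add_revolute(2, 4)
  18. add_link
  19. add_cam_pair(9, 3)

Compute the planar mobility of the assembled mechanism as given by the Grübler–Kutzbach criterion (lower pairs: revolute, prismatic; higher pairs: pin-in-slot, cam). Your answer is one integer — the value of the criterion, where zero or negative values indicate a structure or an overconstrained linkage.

link 0 = ground. State L|J1|J2 = 1|0|0
+link1  2|0|0
+link2  3|0|0
+link3  4|0|0
P(1,3) f=1→J1  4|1|0
C(0,1) f=2→J2  4|1|1
P(2,1) f=1→J1  4|2|1
+link4  5|2|1
+link5  6|2|1
+link6  7|2|1
P(6,3) f=1→J1  7|3|1
+link7  8|3|1
P(7,2) f=1→J1  8|4|1
C(7,1) f=2→J2  8|4|2
+link8  9|4|2
PS(5,4) f=2→J2  9|4|3
C(8,1) f=2→J2  9|4|4
R(2,4) f=1→J1  9|5|4
+link9  10|5|4
C(9,3) f=2→J2  10|5|5
M = 3(10−1)−2·5−5 = 27−10−5 = 12

M = 12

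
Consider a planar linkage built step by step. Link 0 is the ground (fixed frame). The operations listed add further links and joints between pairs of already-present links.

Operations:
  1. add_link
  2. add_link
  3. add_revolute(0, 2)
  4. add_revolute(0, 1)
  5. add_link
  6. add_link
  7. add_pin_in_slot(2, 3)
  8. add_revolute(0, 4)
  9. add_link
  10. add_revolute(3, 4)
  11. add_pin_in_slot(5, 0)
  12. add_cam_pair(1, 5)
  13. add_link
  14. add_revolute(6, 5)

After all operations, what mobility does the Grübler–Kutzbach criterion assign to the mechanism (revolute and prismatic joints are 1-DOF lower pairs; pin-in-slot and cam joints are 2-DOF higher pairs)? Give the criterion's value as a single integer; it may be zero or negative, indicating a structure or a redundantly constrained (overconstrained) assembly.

M = 5

L=1 J1=0 J2=0
add link → L=2 J1=0 J2=0
add link → L=3 J1=0 J2=0
R@0,2 dof=1 J1 → L=3 J1=1 J2=0
R@0,1 dof=1 J1 → L=3 J1=2 J2=0
add link → L=4 J1=2 J2=0
add link → L=5 J1=2 J2=0
PS@2,3 dof=2 J2 → L=5 J1=2 J2=1
R@0,4 dof=1 J1 → L=5 J1=3 J2=1
add link → L=6 J1=3 J2=1
R@3,4 dof=1 J1 → L=6 J1=4 J2=1
PS@5,0 dof=2 J2 → L=6 J1=4 J2=2
C@1,5 dof=2 J2 → L=6 J1=4 J2=3
add link → L=7 J1=4 J2=3
R@6,5 dof=1 J1 → L=7 J1=5 J2=3
M=3(L−1)−2J1−J2=3·6−2·5−3=5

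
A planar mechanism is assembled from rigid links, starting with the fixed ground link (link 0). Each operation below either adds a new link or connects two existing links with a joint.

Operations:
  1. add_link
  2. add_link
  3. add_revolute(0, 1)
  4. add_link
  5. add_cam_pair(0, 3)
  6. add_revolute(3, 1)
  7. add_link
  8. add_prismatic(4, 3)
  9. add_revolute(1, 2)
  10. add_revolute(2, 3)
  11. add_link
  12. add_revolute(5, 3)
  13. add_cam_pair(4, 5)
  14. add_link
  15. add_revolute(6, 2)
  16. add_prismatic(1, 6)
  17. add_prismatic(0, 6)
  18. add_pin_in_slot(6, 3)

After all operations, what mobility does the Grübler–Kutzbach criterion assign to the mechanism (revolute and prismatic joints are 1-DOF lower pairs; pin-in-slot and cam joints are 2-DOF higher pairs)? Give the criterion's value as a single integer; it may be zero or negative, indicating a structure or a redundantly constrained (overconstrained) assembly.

L=1 J1=0 J2=0
add link → L=2 J1=0 J2=0
add link → L=3 J1=0 J2=0
R@0,1 dof=1 J1 → L=3 J1=1 J2=0
add link → L=4 J1=1 J2=0
C@0,3 dof=2 J2 → L=4 J1=1 J2=1
R@3,1 dof=1 J1 → L=4 J1=2 J2=1
add link → L=5 J1=2 J2=1
P@4,3 dof=1 J1 → L=5 J1=3 J2=1
R@1,2 dof=1 J1 → L=5 J1=4 J2=1
R@2,3 dof=1 J1 → L=5 J1=5 J2=1
add link → L=6 J1=5 J2=1
R@5,3 dof=1 J1 → L=6 J1=6 J2=1
C@4,5 dof=2 J2 → L=6 J1=6 J2=2
add link → L=7 J1=6 J2=2
R@6,2 dof=1 J1 → L=7 J1=7 J2=2
P@1,6 dof=1 J1 → L=7 J1=8 J2=2
P@0,6 dof=1 J1 → L=7 J1=9 J2=2
PS@6,3 dof=2 J2 → L=7 J1=9 J2=3
M=3(L−1)−2J1−J2=3·6−2·9−3=-3

M = -3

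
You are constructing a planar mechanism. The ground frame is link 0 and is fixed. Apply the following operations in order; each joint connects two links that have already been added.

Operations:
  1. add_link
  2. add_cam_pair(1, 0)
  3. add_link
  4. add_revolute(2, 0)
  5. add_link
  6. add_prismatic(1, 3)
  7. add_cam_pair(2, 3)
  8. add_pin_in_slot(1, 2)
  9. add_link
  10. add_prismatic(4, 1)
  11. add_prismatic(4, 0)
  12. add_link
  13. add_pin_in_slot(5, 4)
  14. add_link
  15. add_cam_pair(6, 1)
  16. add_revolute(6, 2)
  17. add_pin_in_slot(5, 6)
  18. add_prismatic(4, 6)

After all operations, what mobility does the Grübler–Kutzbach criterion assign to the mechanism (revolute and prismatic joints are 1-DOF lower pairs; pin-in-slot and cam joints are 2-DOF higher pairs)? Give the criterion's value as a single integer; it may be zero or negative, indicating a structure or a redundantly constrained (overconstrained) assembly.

ground; <1,0,0>
#1 <2,0,0>
C:1↔0 J2 <2,0,1>
#2 <3,0,1>
R:2↔0 J1 <3,1,1>
#3 <4,1,1>
P:1↔3 J1 <4,2,1>
C:2↔3 J2 <4,2,2>
PS:1↔2 J2 <4,2,3>
#4 <5,2,3>
P:4↔1 J1 <5,3,3>
P:4↔0 J1 <5,4,3>
#5 <6,4,3>
PS:5↔4 J2 <6,4,4>
#6 <7,4,4>
C:6↔1 J2 <7,4,5>
R:6↔2 J1 <7,5,5>
PS:5↔6 J2 <7,5,6>
P:4↔6 J1 <7,6,6>
3×6 − 2×6 − 1×6 = 0

M = 0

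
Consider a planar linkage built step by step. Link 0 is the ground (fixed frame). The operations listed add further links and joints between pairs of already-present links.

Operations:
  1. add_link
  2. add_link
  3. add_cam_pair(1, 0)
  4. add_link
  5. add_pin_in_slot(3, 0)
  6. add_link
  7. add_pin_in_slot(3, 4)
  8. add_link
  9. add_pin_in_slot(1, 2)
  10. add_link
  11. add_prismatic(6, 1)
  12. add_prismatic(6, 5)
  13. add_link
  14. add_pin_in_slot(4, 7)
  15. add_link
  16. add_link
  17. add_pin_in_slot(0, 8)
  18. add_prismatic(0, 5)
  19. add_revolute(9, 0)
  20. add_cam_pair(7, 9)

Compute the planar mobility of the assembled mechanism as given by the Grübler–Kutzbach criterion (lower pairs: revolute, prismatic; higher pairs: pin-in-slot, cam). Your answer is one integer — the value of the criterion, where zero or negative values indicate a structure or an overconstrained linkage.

link 0 = ground. State L|J1|J2 = 1|0|0
+link1  2|0|0
+link2  3|0|0
C(1,0) f=2→J2  3|0|1
+link3  4|0|1
PS(3,0) f=2→J2  4|0|2
+link4  5|0|2
PS(3,4) f=2→J2  5|0|3
+link5  6|0|3
PS(1,2) f=2→J2  6|0|4
+link6  7|0|4
P(6,1) f=1→J1  7|1|4
P(6,5) f=1→J1  7|2|4
+link7  8|2|4
PS(4,7) f=2→J2  8|2|5
+link8  9|2|5
+link9  10|2|5
PS(0,8) f=2→J2  10|2|6
P(0,5) f=1→J1  10|3|6
R(9,0) f=1→J1  10|4|6
C(7,9) f=2→J2  10|4|7
M = 3(10−1)−2·4−7 = 27−8−7 = 12

M = 12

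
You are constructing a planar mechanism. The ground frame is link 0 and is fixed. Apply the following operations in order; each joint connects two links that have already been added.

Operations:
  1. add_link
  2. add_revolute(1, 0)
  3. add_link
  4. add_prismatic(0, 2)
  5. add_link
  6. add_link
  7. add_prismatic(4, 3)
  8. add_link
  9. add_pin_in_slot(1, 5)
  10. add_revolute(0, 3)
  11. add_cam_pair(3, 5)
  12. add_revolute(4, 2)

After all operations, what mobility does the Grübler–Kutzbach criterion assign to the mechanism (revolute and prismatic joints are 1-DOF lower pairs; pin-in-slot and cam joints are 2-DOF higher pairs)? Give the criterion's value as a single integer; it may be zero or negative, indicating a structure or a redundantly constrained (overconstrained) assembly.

[1;0;0] (link 0 is ground)
L+ [2;0;0]
R(1,0)∈J1 [2;1;0]
L+ [3;1;0]
P(0,2)∈J1 [3;2;0]
L+ [4;2;0]
L+ [5;2;0]
P(4,3)∈J1 [5;3;0]
L+ [6;3;0]
PS(1,5)∈J2 [6;3;1]
R(0,3)∈J1 [6;4;1]
C(3,5)∈J2 [6;4;2]
R(4,2)∈J1 [6;5;2]
mobility = 15 − 10 − 2 = 3

M = 3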